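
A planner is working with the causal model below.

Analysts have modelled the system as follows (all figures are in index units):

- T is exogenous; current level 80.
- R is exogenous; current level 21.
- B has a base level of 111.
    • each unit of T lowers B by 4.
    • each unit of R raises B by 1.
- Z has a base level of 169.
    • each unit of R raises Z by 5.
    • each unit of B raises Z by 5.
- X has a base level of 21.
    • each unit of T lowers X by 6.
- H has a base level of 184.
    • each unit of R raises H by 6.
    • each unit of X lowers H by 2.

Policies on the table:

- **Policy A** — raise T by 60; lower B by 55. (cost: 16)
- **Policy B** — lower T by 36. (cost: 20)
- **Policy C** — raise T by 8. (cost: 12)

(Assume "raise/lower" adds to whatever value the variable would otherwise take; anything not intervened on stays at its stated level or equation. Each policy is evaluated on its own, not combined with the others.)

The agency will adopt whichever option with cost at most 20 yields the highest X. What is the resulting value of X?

Policy A (T + 60, B − 55):
  T = 80 + 60 = 140
  X = 21 − 6·140 = -819
Policy B (T − 36):
  T = 80 − 36 = 44
  X = 21 − 6·44 = -243
Policy C (T + 8):
  T = 80 + 8 = 88
  X = 21 − 6·88 = -507
Comparing — Policy A: X=-819, Policy B: X=-243, Policy C: X=-507. Highest is -243 (Policy B).

-243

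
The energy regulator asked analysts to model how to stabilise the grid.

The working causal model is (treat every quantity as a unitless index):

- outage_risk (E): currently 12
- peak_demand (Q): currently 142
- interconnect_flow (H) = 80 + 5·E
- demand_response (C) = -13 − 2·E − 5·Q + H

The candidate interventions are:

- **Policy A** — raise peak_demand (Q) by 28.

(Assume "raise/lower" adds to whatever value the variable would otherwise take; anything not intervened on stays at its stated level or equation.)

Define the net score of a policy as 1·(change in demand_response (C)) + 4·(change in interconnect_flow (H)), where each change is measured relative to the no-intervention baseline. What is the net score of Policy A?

-140

Baseline:
  E = 12
  Q = 142
  H = 80 + 5·12 = 140
  C = -13 − 2·12 − 5·142 + 140 = -607
Policy A (Q + 28):
  E = 12
  Q = 142 + 28 = 170
  H = 80 + 5·12 = 140
  C = -13 − 2·12 − 5·170 + 140 = -747
ΔC = -747 − (-607) = -140; ΔH = 140 − 140 = 0
Score = 1·(-140) + 4·0 = -140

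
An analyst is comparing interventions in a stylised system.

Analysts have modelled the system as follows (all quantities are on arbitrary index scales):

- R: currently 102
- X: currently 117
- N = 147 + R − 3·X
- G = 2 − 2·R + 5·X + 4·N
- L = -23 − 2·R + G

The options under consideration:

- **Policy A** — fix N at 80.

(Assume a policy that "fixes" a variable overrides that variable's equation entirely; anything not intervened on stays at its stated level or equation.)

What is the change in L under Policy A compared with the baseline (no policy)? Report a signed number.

Baseline:
  R = 102
  X = 117
  N = 147 + 102 − 3·117 = -102
  G = 2 − 2·102 + 5·117 + 4·(-102) = -25
  L = -23 − 2·102 + (-25) = -252
Policy A (N := 80):
  R = 102
  X = 117
  N = 80
  G = 2 − 2·102 + 5·117 + 4·80 = 703
  L = -23 − 2·102 + 703 = 476
Change in L: 476 − (-252) = 728

728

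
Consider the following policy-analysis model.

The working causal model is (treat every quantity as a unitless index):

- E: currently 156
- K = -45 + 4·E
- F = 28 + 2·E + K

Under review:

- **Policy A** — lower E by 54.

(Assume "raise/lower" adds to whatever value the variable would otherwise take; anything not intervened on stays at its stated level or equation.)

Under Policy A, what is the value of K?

Policy A (E − 54):
  E = 156 − 54 = 102
  K = -45 + 4·102 = 363

363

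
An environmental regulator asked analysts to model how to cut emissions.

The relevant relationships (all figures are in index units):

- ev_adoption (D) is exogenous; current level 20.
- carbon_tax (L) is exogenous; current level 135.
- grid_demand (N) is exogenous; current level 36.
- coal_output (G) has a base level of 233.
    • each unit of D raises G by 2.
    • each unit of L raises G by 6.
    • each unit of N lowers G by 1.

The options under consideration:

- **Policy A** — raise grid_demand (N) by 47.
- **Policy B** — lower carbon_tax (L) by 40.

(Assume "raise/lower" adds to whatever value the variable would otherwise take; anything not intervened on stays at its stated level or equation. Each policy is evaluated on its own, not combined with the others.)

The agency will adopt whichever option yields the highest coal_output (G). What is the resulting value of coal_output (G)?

1000

Policy A (N + 47):
  D = 20
  L = 135
  N = 36 + 47 = 83
  G = 233 + 2·20 + 6·135 − 83 = 1000
Policy B (L − 40):
  D = 20
  L = 135 − 40 = 95
  N = 36
  G = 233 + 2·20 + 6·95 − 36 = 807
Comparing — Policy A: G=1000, Policy B: G=807. Highest is 1000 (Policy A).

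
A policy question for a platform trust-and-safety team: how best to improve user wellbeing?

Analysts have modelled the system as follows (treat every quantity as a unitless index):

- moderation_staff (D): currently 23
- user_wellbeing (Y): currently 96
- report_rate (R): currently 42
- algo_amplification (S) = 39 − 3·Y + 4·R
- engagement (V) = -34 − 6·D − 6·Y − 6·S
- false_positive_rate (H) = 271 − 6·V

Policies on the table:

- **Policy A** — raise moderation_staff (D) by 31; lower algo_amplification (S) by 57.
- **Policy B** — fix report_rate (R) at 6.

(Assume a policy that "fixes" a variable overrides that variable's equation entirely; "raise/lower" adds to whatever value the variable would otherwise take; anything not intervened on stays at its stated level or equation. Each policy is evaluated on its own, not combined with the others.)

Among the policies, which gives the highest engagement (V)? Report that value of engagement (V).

602

Policy A (D + 31, S − 57):
  D = 23 + 31 = 54
  Y = 96
  R = 42
  S = 39 − 3·96 + 4·42 (−57 from intervention) = -138
  V = -34 − 6·54 − 6·96 − 6·(-138) = -106
Policy B (R := 6):
  D = 23
  Y = 96
  R = 6
  S = 39 − 3·96 + 4·6 = -225
  V = -34 − 6·23 − 6·96 − 6·(-225) = 602
Comparing — Policy A: V=-106, Policy B: V=602. Highest is 602 (Policy B).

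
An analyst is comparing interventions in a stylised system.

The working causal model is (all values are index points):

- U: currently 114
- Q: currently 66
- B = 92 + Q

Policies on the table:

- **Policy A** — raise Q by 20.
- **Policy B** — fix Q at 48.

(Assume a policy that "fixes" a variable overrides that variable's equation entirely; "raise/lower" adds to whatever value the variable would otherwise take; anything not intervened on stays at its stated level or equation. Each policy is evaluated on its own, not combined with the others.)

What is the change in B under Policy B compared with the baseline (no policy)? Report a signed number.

-18

Baseline:
  Q = 66
  B = 92 + 66 = 158
Policy B (Q := 48):
  Q = 48
  B = 92 + 48 = 140
Change in B: 140 − 158 = -18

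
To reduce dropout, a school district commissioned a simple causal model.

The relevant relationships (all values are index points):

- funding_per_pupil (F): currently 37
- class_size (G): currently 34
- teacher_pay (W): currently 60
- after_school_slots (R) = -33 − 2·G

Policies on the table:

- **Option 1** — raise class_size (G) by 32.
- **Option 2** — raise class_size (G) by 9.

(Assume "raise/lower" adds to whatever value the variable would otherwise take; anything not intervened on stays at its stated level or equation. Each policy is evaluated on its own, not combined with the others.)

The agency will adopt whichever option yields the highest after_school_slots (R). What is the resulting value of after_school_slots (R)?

-119

Option 1 (G + 32):
  G = 34 + 32 = 66
  R = -33 − 2·66 = -165
Option 2 (G + 9):
  G = 34 + 9 = 43
  R = -33 − 2·43 = -119
Comparing — Option 1: R=-165, Option 2: R=-119. Highest is -119 (Option 2).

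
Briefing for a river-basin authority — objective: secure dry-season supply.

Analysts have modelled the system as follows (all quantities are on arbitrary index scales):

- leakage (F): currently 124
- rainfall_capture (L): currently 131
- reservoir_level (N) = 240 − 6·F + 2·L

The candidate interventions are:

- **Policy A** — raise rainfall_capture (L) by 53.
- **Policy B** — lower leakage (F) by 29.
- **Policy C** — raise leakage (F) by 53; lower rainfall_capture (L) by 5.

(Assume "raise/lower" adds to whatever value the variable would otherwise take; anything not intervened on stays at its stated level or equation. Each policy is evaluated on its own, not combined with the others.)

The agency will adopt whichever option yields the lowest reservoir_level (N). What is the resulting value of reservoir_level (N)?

-570

Policy A (L + 53):
  F = 124
  L = 131 + 53 = 184
  N = 240 − 6·124 + 2·184 = -136
Policy B (F − 29):
  F = 124 − 29 = 95
  L = 131
  N = 240 − 6·95 + 2·131 = -68
Policy C (F + 53, L − 5):
  F = 124 + 53 = 177
  L = 131 − 5 = 126
  N = 240 − 6·177 + 2·126 = -570
Comparing — Policy A: N=-136, Policy B: N=-68, Policy C: N=-570. Lowest is -570 (Policy C).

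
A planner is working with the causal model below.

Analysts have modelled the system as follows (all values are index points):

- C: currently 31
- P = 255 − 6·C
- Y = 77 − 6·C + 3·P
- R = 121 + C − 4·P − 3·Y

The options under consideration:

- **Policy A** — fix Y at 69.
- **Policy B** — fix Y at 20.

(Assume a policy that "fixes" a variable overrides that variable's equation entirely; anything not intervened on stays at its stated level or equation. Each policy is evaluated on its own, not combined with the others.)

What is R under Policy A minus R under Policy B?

-147

Policy A (Y := 69):
  C = 31
  P = 255 − 6·31 = 69
  Y = 69
  R = 121 + 31 − 4·69 − 3·69 = -331
Policy B (Y := 20):
  C = 31
  P = 255 − 6·31 = 69
  Y = 20
  R = 121 + 31 − 4·69 − 3·20 = -184
R: -331 − (-184) = -147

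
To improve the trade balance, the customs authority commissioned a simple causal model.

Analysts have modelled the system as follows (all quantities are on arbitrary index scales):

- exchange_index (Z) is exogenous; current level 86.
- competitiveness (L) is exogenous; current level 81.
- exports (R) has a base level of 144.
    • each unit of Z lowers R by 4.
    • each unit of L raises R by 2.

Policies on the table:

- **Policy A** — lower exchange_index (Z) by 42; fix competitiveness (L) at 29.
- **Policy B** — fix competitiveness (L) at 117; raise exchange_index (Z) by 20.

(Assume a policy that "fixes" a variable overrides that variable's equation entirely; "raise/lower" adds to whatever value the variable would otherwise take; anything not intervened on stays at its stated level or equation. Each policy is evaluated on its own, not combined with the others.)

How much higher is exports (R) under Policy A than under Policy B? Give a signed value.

72

Policy A (Z − 42, L := 29):
  Z = 86 − 42 = 44
  L = 29
  R = 144 − 4·44 + 2·29 = 26
Policy B (L := 117, Z + 20):
  Z = 86 + 20 = 106
  L = 117
  R = 144 − 4·106 + 2·117 = -46
R: 26 − (-46) = 72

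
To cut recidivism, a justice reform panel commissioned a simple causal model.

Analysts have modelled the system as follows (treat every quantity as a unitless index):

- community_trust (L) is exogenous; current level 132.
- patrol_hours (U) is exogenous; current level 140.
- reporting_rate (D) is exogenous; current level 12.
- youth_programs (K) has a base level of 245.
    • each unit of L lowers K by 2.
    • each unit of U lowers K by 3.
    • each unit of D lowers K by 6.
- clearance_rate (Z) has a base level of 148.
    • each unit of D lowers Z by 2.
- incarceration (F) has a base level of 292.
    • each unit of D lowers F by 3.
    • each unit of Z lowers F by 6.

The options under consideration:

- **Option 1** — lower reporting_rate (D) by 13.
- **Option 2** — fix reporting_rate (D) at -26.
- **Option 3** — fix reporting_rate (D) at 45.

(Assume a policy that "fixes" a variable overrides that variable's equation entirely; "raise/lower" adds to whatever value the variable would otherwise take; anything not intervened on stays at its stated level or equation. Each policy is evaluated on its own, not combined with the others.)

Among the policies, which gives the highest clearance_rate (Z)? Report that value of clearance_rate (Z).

Option 1 (D − 13):
  D = 12 − 13 = -1
  Z = 148 − 2·(-1) = 150
Option 2 (D := -26):
  D = -26
  Z = 148 − 2·(-26) = 200
Option 3 (D := 45):
  D = 45
  Z = 148 − 2·45 = 58
Comparing — Option 1: Z=150, Option 2: Z=200, Option 3: Z=58. Highest is 200 (Option 2).

200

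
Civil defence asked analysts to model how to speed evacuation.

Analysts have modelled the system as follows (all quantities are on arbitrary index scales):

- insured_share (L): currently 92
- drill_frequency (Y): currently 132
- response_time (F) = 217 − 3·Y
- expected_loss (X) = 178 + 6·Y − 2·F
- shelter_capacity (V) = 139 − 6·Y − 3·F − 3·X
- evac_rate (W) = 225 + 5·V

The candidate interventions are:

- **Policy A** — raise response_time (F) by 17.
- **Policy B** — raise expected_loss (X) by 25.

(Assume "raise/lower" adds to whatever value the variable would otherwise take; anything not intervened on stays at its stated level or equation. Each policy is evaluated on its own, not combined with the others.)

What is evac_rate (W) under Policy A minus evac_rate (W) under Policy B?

Policy A (F + 17):
  Y = 132
  F = 217 − 3·132 (+17 from intervention) = -162
  X = 178 + 6·132 − 2·(-162) = 1294
  V = 139 − 6·132 − 3·(-162) − 3·1294 = -4049
  W = 225 + 5·(-4049) = -20020
Policy B (X + 25):
  Y = 132
  F = 217 − 3·132 = -179
  X = 178 + 6·132 − 2·(-179) (+25 from intervention) = 1353
  V = 139 − 6·132 − 3·(-179) − 3·1353 = -4175
  W = 225 + 5·(-4175) = -20650
W: -20020 − (-20650) = 630

630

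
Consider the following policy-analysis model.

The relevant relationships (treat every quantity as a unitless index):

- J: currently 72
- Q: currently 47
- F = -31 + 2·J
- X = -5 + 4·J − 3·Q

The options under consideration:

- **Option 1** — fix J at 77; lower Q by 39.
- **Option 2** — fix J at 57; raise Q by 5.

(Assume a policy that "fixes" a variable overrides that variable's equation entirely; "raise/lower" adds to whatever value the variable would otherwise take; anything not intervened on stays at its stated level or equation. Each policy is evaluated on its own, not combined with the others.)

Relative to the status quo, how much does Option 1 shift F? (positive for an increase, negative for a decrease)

10

Baseline:
  J = 72
  F = -31 + 2·72 = 113
Option 1 (J := 77, Q − 39):
  J = 77
  F = -31 + 2·77 = 123
Change in F: 123 − 113 = 10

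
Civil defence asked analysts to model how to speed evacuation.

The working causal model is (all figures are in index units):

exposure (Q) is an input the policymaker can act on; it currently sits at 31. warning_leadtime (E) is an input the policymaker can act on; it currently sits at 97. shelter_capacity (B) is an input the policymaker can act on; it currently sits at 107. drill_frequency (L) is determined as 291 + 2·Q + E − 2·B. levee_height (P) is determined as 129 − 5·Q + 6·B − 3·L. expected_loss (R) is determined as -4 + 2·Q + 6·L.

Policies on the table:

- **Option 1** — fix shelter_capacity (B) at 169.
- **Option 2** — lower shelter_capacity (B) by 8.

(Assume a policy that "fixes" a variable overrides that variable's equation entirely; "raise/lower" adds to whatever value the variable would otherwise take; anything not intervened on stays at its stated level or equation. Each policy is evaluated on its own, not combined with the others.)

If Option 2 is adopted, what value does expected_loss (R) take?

1570

Option 2 (B − 8):
  Q = 31
  E = 97
  B = 107 − 8 = 99
  L = 291 + 2·31 + 97 − 2·99 = 252
  R = -4 + 2·31 + 6·252 = 1570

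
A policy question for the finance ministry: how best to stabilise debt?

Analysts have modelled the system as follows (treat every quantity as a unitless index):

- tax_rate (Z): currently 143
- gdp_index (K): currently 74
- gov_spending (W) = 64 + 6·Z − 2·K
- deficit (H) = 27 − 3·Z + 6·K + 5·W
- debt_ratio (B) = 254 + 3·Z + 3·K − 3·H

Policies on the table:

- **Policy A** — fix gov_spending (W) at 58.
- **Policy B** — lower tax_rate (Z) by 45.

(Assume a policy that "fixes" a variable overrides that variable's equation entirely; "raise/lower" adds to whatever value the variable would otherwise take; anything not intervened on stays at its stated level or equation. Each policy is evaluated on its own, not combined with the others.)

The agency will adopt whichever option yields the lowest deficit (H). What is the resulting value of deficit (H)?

Policy A (W := 58):
  Z = 143
  K = 74
  W = 58
  H = 27 − 3·143 + 6·74 + 5·58 = 332
Policy B (Z − 45):
  Z = 143 − 45 = 98
  K = 74
  W = 64 + 6·98 − 2·74 = 504
  H = 27 − 3·98 + 6·74 + 5·504 = 2697
Comparing — Policy A: H=332, Policy B: H=2697. Lowest is 332 (Policy A).

332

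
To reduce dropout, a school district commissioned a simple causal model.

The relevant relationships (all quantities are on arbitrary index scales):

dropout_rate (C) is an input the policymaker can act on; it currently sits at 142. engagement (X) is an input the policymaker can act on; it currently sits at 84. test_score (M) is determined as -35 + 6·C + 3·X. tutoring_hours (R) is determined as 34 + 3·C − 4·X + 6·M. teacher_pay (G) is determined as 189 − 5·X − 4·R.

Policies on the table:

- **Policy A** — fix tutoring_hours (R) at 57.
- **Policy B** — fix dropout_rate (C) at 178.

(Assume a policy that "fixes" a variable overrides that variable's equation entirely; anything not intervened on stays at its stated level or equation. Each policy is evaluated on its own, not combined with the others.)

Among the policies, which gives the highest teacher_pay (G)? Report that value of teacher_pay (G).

Policy A (R := 57):
  C = 142
  X = 84
  M = -35 + 6·142 + 3·84 = 1069
  R = 57
  G = 189 − 5·84 − 4·57 = -459
Policy B (C := 178):
  C = 178
  X = 84
  M = -35 + 6·178 + 3·84 = 1285
  R = 34 + 3·178 − 4·84 + 6·1285 = 7942
  G = 189 − 5·84 − 4·7942 = -31999
Comparing — Policy A: G=-459, Policy B: G=-31999. Highest is -459 (Policy A).

-459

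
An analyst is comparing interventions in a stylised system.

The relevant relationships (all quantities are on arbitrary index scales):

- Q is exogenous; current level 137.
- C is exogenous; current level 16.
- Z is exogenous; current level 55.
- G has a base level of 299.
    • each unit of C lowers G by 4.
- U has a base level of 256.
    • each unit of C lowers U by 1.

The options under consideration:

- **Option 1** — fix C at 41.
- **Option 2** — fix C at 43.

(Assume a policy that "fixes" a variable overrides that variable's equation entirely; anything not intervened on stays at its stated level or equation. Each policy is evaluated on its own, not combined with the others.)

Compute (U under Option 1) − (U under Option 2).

2

Option 1 (C := 41):
  C = 41
  U = 256 − 41 = 215
Option 2 (C := 43):
  C = 43
  U = 256 − 43 = 213
U: 215 − 213 = 2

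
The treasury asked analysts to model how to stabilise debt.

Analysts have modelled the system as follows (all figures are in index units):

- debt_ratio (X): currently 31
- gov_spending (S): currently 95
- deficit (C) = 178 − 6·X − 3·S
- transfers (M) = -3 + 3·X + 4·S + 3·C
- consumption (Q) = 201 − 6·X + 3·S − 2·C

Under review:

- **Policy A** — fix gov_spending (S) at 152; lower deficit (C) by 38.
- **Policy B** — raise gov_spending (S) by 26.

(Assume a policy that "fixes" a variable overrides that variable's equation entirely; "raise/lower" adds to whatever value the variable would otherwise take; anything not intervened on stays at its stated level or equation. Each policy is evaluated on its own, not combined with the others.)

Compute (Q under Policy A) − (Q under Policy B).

355

Policy A (S := 152, C − 38):
  X = 31
  S = 152
  C = 178 − 6·31 − 3·152 (−38 from intervention) = -502
  Q = 201 − 6·31 + 3·152 − 2·(-502) = 1475
Policy B (S + 26):
  X = 31
  S = 95 + 26 = 121
  C = 178 − 6·31 − 3·121 = -371
  Q = 201 − 6·31 + 3·121 − 2·(-371) = 1120
Q: 1475 − 1120 = 355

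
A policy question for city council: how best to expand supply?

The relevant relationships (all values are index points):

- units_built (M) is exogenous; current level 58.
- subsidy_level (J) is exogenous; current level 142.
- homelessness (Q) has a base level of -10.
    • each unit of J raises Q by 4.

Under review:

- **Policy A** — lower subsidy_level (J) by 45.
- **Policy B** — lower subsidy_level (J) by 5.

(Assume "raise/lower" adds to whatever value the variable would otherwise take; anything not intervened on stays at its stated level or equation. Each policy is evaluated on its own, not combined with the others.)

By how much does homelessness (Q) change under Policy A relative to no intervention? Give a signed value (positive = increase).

-180

Baseline:
  J = 142
  Q = -10 + 4·142 = 558
Policy A (J − 45):
  J = 142 − 45 = 97
  Q = -10 + 4·97 = 378
Change in Q: 378 − 558 = -180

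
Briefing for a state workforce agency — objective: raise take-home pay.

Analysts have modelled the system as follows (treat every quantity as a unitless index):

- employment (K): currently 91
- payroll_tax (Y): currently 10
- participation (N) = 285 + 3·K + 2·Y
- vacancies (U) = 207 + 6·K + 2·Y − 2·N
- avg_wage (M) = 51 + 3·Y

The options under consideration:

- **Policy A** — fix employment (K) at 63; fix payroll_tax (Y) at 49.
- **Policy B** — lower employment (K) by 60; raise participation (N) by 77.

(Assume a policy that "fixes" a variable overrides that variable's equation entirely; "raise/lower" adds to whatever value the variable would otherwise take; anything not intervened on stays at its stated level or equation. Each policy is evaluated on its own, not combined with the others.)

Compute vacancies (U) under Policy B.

Policy B (K − 60, N + 77):
  K = 91 − 60 = 31
  Y = 10
  N = 285 + 3·31 + 2·10 (+77 from intervention) = 475
  U = 207 + 6·31 + 2·10 − 2·475 = -537

-537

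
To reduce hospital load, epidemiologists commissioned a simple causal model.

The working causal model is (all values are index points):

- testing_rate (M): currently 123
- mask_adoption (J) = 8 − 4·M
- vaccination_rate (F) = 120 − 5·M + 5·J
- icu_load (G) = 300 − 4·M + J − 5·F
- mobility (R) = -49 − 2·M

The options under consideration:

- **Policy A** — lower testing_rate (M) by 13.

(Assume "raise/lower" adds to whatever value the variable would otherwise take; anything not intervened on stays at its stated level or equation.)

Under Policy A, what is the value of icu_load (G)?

12378

Policy A (M − 13):
  M = 123 − 13 = 110
  J = 8 − 4·110 = -432
  F = 120 − 5·110 + 5·(-432) = -2590
  G = 300 − 4·110 + (-432) − 5·(-2590) = 12378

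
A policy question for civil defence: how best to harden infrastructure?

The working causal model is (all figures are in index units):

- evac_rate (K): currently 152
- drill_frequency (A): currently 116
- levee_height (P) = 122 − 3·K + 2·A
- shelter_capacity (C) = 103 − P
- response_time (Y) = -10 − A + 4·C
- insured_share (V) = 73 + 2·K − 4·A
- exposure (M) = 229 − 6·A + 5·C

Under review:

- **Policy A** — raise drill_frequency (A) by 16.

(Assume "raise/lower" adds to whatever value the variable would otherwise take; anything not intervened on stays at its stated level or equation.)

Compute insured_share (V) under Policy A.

Policy A (A + 16):
  K = 152
  A = 116 + 16 = 132
  V = 73 + 2·152 − 4·132 = -151

-151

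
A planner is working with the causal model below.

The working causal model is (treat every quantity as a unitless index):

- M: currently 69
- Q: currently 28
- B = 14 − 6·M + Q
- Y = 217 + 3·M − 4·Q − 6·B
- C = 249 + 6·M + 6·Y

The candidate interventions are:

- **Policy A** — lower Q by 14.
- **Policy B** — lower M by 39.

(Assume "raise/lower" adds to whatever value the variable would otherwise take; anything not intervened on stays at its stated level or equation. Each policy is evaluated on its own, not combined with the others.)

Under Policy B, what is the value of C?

Policy B (M − 39):
  M = 69 − 39 = 30
  Q = 28
  B = 14 − 6·30 + 28 = -138
  Y = 217 + 3·30 − 4·28 − 6·(-138) = 1023
  C = 249 + 6·30 + 6·1023 = 6567

6567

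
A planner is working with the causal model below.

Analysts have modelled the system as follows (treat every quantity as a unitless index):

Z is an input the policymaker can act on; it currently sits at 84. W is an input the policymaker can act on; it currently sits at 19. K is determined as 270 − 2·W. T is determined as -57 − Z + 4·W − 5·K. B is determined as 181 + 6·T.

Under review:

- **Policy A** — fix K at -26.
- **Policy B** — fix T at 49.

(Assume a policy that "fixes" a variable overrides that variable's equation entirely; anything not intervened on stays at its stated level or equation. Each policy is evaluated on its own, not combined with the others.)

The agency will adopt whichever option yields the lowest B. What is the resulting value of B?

Policy A (K := -26):
  Z = 84
  W = 19
  K = -26
  T = -57 − 84 + 4·19 − 5·(-26) = 65
  B = 181 + 6·65 = 571
Policy B (T := 49):
  Z = 84
  W = 19
  K = 270 − 2·19 = 232
  T = 49
  B = 181 + 6·49 = 475
Comparing — Policy A: B=571, Policy B: B=475. Lowest is 475 (Policy B).

475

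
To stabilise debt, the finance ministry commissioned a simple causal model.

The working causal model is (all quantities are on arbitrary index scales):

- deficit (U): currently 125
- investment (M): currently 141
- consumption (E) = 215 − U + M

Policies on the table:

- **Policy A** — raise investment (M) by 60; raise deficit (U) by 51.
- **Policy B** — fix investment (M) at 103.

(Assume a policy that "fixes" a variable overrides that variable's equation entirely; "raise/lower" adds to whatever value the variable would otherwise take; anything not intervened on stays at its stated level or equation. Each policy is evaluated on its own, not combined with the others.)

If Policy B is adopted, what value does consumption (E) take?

193

Policy B (M := 103):
  U = 125
  M = 103
  E = 215 − 125 + 103 = 193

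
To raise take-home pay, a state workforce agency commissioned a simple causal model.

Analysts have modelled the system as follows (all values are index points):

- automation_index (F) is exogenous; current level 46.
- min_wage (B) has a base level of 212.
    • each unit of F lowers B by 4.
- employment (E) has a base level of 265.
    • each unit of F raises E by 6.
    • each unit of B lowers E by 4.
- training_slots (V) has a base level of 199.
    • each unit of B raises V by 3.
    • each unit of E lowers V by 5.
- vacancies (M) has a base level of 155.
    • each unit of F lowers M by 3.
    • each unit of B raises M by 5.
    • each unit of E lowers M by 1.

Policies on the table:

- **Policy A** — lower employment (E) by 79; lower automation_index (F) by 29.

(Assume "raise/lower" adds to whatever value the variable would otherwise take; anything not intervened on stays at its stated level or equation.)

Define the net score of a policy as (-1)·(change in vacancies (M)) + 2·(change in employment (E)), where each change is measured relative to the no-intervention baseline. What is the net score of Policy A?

-2818

Baseline:
  F = 46
  B = 212 − 4·46 = 28
  E = 265 + 6·46 − 4·28 = 429
  M = 155 − 3·46 + 5·28 − 429 = -272
Policy A (E − 79, F − 29):
  F = 46 − 29 = 17
  B = 212 − 4·17 = 144
  E = 265 + 6·17 − 4·144 (−79 from intervention) = -288
  M = 155 − 3·17 + 5·144 − (-288) = 1112
ΔM = 1112 − (-272) = 1384; ΔE = -288 − 429 = -717
Score = (-1)·1384 + 2·(-717) = -2818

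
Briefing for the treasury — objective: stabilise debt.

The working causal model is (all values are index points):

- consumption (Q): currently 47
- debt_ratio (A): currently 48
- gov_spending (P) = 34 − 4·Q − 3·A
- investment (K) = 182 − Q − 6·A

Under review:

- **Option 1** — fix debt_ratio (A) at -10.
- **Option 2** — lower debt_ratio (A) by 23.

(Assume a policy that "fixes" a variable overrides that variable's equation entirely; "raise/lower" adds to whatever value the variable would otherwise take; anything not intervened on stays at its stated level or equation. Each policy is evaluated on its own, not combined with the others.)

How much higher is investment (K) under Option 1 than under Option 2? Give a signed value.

210

Option 1 (A := -10):
  Q = 47
  A = -10
  K = 182 − 47 − 6·(-10) = 195
Option 2 (A − 23):
  Q = 47
  A = 48 − 23 = 25
  K = 182 − 47 − 6·25 = -15
K: 195 − (-15) = 210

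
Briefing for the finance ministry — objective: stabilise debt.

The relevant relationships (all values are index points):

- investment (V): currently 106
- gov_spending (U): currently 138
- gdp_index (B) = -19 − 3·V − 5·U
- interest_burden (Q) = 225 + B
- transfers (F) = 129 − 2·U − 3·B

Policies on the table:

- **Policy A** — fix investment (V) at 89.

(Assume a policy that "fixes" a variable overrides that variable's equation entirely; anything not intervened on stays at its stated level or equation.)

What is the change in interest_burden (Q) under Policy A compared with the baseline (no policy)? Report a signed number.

51

Baseline:
  V = 106
  U = 138
  B = -19 − 3·106 − 5·138 = -1027
  Q = 225 + (-1027) = -802
Policy A (V := 89):
  V = 89
  U = 138
  B = -19 − 3·89 − 5·138 = -976
  Q = 225 + (-976) = -751
Change in Q: -751 − (-802) = 51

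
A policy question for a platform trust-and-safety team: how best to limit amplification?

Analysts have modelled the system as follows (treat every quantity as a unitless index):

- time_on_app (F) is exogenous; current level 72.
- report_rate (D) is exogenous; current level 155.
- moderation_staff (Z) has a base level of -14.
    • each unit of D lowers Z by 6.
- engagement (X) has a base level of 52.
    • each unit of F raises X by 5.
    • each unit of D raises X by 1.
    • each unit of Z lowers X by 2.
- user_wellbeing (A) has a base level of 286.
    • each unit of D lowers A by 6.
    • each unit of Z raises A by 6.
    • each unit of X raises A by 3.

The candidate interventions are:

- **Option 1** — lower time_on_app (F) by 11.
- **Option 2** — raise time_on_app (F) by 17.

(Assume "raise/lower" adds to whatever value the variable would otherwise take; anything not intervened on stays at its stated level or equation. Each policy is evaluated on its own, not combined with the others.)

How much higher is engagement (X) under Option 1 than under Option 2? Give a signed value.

Option 1 (F − 11):
  F = 72 − 11 = 61
  D = 155
  Z = -14 − 6·155 = -944
  X = 52 + 5·61 + 155 − 2·(-944) = 2400
Option 2 (F + 17):
  F = 72 + 17 = 89
  D = 155
  Z = -14 − 6·155 = -944
  X = 52 + 5·89 + 155 − 2·(-944) = 2540
X: 2400 − 2540 = -140

-140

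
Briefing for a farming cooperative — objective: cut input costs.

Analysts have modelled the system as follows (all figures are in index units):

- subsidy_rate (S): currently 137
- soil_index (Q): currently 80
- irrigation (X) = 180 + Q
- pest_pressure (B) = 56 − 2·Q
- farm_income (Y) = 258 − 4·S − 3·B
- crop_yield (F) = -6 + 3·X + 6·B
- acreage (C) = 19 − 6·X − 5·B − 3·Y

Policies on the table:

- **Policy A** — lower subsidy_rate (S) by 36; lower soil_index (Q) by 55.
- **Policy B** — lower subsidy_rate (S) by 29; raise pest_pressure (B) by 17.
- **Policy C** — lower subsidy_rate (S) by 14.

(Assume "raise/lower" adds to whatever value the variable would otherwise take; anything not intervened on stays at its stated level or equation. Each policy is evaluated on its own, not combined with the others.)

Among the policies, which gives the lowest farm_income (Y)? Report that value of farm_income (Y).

Policy A (S − 36, Q − 55):
  S = 137 − 36 = 101
  Q = 80 − 55 = 25
  B = 56 − 2·25 = 6
  Y = 258 − 4·101 − 3·6 = -164
Policy B (S − 29, B + 17):
  S = 137 − 29 = 108
  Q = 80
  B = 56 − 2·80 (+17 from intervention) = -87
  Y = 258 − 4·108 − 3·(-87) = 87
Policy C (S − 14):
  S = 137 − 14 = 123
  Q = 80
  B = 56 − 2·80 = -104
  Y = 258 − 4·123 − 3·(-104) = 78
Comparing — Policy A: Y=-164, Policy B: Y=87, Policy C: Y=78. Lowest is -164 (Policy A).

-164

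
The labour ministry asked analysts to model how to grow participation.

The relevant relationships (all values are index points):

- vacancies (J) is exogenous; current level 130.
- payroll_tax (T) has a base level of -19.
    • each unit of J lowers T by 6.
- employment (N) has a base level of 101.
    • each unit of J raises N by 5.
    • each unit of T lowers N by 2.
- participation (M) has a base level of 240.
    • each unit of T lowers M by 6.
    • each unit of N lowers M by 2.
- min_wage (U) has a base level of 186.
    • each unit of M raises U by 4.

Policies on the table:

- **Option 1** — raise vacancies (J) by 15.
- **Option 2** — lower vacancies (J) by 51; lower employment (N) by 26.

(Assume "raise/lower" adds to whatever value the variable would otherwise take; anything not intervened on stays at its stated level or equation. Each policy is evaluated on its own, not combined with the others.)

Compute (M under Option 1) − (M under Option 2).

Option 1 (J + 15):
  J = 130 + 15 = 145
  T = -19 − 6·145 = -889
  N = 101 + 5·145 − 2·(-889) = 2604
  M = 240 − 6·(-889) − 2·2604 = 366
Option 2 (J − 51, N − 26):
  J = 130 − 51 = 79
  T = -19 − 6·79 = -493
  N = 101 + 5·79 − 2·(-493) (−26 from intervention) = 1456
  M = 240 − 6·(-493) − 2·1456 = 286
M: 366 − 286 = 80

80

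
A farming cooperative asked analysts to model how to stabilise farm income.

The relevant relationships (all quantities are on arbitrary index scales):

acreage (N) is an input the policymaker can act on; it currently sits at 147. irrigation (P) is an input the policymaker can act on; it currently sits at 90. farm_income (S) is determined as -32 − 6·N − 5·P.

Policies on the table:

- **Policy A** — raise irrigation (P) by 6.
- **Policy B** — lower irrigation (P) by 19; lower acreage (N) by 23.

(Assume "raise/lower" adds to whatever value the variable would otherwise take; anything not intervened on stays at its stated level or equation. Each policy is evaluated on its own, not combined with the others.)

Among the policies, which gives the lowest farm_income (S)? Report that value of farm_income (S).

-1394

Policy A (P + 6):
  N = 147
  P = 90 + 6 = 96
  S = -32 − 6·147 − 5·96 = -1394
Policy B (P − 19, N − 23):
  N = 147 − 23 = 124
  P = 90 − 19 = 71
  S = -32 − 6·124 − 5·71 = -1131
Comparing — Policy A: S=-1394, Policy B: S=-1131. Lowest is -1394 (Policy A).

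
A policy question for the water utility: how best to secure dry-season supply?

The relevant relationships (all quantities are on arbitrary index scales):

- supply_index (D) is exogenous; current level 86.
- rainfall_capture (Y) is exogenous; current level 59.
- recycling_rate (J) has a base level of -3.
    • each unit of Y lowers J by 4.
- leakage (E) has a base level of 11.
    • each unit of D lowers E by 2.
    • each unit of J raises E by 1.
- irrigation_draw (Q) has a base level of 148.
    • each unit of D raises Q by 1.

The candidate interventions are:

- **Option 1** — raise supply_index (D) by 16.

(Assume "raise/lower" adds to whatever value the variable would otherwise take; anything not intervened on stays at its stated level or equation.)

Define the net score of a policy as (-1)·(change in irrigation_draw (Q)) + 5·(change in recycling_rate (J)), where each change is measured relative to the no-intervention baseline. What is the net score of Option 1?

-16

Baseline:
  D = 86
  Y = 59
  J = -3 − 4·59 = -239
  Q = 148 + 86 = 234
Option 1 (D + 16):
  D = 86 + 16 = 102
  Y = 59
  J = -3 − 4·59 = -239
  Q = 148 + 102 = 250
ΔQ = 250 − 234 = 16; ΔJ = -239 − (-239) = 0
Score = (-1)·16 + 5·0 = -16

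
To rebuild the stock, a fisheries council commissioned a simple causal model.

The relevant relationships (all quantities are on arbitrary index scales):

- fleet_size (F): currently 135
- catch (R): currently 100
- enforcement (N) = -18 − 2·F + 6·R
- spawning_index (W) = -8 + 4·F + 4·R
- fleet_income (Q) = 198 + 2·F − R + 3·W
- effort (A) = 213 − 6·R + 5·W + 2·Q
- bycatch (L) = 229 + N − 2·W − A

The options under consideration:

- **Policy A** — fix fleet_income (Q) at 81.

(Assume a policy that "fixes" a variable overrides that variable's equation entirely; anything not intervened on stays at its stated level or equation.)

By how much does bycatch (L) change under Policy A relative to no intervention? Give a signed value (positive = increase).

Baseline:
  F = 135
  R = 100
  N = -18 − 2·135 + 6·100 = 312
  W = -8 + 4·135 + 4·100 = 932
  Q = 198 + 2·135 − 100 + 3·932 = 3164
  A = 213 − 6·100 + 5·932 + 2·3164 = 10601
  L = 229 + 312 − 2·932 − 10601 = -11924
Policy A (Q := 81):
  F = 135
  R = 100
  N = -18 − 2·135 + 6·100 = 312
  W = -8 + 4·135 + 4·100 = 932
  Q = 81
  A = 213 − 6·100 + 5·932 + 2·81 = 4435
  L = 229 + 312 − 2·932 − 4435 = -5758
Change in L: -5758 − (-11924) = 6166

6166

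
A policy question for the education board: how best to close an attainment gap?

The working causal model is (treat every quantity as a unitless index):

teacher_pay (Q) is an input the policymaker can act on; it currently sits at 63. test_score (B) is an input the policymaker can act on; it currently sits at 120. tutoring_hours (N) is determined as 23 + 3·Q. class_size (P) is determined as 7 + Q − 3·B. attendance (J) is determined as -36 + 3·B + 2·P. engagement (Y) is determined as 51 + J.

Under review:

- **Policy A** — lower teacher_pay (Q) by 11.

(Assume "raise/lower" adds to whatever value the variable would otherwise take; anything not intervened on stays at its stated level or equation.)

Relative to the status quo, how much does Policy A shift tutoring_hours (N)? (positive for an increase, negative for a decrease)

-33

Baseline:
  Q = 63
  N = 23 + 3·63 = 212
Policy A (Q − 11):
  Q = 63 − 11 = 52
  N = 23 + 3·52 = 179
Change in N: 179 − 212 = -33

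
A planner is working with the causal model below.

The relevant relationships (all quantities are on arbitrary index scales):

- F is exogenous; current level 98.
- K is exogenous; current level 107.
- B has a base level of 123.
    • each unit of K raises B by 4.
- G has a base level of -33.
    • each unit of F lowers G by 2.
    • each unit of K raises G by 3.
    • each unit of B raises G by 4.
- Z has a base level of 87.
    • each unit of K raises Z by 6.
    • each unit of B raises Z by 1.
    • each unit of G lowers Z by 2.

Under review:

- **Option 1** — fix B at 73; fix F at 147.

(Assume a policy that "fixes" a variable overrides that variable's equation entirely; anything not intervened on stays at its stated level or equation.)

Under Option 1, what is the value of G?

286

Option 1 (B := 73, F := 147):
  F = 147
  K = 107
  B = 73
  G = -33 − 2·147 + 3·107 + 4·73 = 286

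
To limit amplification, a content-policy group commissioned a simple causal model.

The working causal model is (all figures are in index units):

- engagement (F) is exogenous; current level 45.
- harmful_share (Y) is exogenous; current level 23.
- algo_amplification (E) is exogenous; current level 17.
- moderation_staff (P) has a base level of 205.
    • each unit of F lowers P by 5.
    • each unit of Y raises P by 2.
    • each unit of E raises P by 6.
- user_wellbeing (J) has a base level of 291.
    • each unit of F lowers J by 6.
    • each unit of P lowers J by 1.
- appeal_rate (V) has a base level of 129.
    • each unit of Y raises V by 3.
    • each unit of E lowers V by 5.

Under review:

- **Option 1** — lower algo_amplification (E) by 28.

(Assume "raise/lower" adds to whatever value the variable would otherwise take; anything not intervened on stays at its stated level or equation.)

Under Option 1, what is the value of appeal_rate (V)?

Option 1 (E − 28):
  Y = 23
  E = 17 − 28 = -11
  V = 129 + 3·23 − 5·(-11) = 253

253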